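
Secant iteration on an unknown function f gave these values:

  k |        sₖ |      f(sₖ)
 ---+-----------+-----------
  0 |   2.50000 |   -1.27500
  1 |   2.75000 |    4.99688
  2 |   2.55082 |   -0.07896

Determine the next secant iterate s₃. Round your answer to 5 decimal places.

s₃ = 2.55082 − (-0.07896)·(2.55082 − 2.75000) / (-0.07896 − 4.99688)
   = 2.55082 − (0.0157273)/(-5.0758400) = 2.5539185

2.55392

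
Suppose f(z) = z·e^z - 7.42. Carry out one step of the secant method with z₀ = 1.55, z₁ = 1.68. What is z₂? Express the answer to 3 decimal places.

f(1.55) = -0.11722, f(1.68) = 1.59413
z₂ = 1.68000 − 1.59413·(1.68000 − 1.55000) / (1.59413 − (-0.11722)) = 1.68000 − (0.20724)/(1.71136) = 1.55890

1.559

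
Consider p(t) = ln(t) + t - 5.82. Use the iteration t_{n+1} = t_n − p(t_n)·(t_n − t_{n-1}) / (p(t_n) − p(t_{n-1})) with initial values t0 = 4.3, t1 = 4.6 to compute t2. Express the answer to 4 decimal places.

p(4.3) = -0.061385, p(4.6) = 0.306056
t2 = 4.600000 − 0.306056·(4.600000 − 4.300000) / (0.306056 − (-0.061385)) = 4.600000 − (0.091817)/(0.367441) = 4.350118

4.3501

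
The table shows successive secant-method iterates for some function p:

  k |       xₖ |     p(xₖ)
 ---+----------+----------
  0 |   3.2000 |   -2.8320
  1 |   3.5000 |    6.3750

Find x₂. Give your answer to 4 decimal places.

3.2923

x₂ = 3.5000 − 6.3750·(3.5000 − 3.2000) / (6.3750 − (-2.8320))
   = 3.5000 − (1.912500)/(9.207000) = 3.292278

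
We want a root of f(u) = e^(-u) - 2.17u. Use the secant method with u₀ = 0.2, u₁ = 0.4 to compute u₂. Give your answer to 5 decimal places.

f(0.2) = 0.3847308, f(0.4) = -0.1976800
u₂ = 0.4000000 − (-0.1976800)·(0.4000000 − 0.2000000) / (-0.1976800 − 0.3847308) = 0.4000000 − (-0.0395360)/(-0.5824107) = 0.3321166

0.33212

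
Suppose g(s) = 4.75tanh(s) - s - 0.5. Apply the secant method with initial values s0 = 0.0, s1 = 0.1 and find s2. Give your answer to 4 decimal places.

0.1339

g(0.0) = -0.500000, g(0.1) = -0.126577
s2 = 0.100000 − (-0.126577)·(0.100000 − 0.000000) / (-0.126577 − (-0.500000)) = 0.100000 − (-0.012658)/(0.373423) = 0.133896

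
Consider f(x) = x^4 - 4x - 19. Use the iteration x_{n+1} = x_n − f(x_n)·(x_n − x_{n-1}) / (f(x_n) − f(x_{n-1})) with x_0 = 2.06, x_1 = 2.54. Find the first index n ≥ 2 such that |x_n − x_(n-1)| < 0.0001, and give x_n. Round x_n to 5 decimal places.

f(2.06) = -9.2318590, f(2.54) = 12.4631426
x_2 = 2.5400000 − 12.4631426·(0.4800000)/(21.6950016) = 2.2642541;  |Δ| = 0.2757459
f(2.2642541) = -1.7724614
x_3 = 2.2642541 − (-1.7724614)·(-0.2757459)/(-14.2356039) = 2.2985869;  |Δ| = 0.0343329
f(2.2985869) = -0.2789557
x_4 = 2.2985869 − (-0.2789557)·(0.0343329)/(1.4935057) = 2.3049996;  |Δ| = 0.0064127
f(2.3049996) = 0.0082163
x_5 = 2.3049996 − 0.0082163·(0.0064127)/(0.2871719) = 2.3048161;  |Δ| = 0.0001835
f(2.3048161) = -0.0000364
x_6 = 2.3048161 − (-0.0000364)·(-0.0001835)/(-0.0082526) = 2.3048169;  |Δ| = 0.0000008
|x_6 − x_5| = 0.0000008 < 0.0001

n = 6, x_n = 2.30482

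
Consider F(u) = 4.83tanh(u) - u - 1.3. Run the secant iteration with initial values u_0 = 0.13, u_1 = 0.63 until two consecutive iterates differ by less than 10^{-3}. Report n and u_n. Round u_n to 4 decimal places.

n = 5, u_n = 0.3577

F(0.13) = -0.805613, F(0.63) = 0.765392
u_2 = 0.630000 − 0.765392·(0.500000)/(1.571006) = 0.386401;  |Δ| = 0.243599
F(0.386401) = 0.092262
u_3 = 0.386401 − 0.092262·(-0.243599)/(-0.673131) = 0.353012;  |Δ| = 0.033389
F(0.353012) = -0.015429
u_4 = 0.353012 − (-0.015429)·(-0.033389)/(-0.107691) = 0.357796;  |Δ| = 0.004784
F(0.357796) = 0.000203
u_5 = 0.357796 − 0.000203·(0.004784)/(0.015632) = 0.357734;  |Δ| = 0.000062
|u_5 − u_4| = 0.000062 < 10^{-3}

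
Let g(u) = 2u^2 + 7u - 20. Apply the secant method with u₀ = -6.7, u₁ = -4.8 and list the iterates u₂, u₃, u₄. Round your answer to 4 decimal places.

g(-6.7) = 22.880000, g(-4.8) = -7.520000
u₂ = -4.800000 − (-7.520000)·(-4.800000 − (-6.700000)) / (-7.520000 − 22.880000) = -4.800000 − (-14.288000)/(-30.400000) = -5.270000
g(-5.270000) = -1.344200
u₃ = -5.270000 − (-1.344200)·(-5.270000 − (-4.800000)) / (-1.344200 − (-7.520000)) = -5.270000 − (0.631774)/(6.175800) = -5.372298
g(-5.372298) = 0.117090
u₄ = -5.372298 − 0.117090·(-5.372298 − (-5.270000)) / (0.117090 − (-1.344200)) = -5.372298 − (-0.011978)/(1.461290) = -5.364101

-5.2700, -5.3723, -5.3641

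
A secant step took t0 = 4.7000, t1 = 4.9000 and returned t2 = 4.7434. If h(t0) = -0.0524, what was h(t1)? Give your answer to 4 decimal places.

0.1891

The secant line through (4.7000, -0.0524) and (4.9000, h(t1)) crosses zero at t2 = 4.7434.
So (4.7000, -0.0524), (4.9000, h(t1)), (4.7434, 0) are collinear:
h(t1) = -0.0524 · (4.9000 − 4.7434) / (4.7000 − 4.7434) = -0.0524 · (0.156600)/(-0.043400) = 0.189075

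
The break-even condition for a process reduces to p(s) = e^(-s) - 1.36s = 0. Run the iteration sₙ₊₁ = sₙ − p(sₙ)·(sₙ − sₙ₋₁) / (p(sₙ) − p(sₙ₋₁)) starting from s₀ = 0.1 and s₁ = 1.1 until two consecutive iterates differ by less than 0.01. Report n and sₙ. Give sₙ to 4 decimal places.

n = 4, sₙ = 0.4629

p(0.1) = 0.768837, p(1.1) = -1.163129
s₂ = 1.100000 − (-1.163129)·(1.000000)/(-1.931966) = 0.497956;  |Δ| = 0.602044
p(0.497956) = -0.069448
s₃ = 0.497956 − (-0.069448)·(-0.602044)/(1.093681) = 0.459726;  |Δ| = 0.038230
p(0.459726) = 0.006229
s₄ = 0.459726 − 0.006229·(-0.038230)/(0.075677) = 0.462873;  |Δ| = 0.003146
|s₄ − s₃| = 0.003146 < 0.01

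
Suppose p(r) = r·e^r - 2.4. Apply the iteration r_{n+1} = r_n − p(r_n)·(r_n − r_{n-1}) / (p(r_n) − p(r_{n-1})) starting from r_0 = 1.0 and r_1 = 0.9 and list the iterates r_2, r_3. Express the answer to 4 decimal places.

p(1.0) = 0.318282, p(0.9) = -0.186357
r_2 = 0.900000 − (-0.186357)·(0.900000 − 1.000000) / (-0.186357 − 0.318282) = 0.900000 − (0.018636)/(-0.504639) = 0.936929
p(0.936929) = -0.008835
r_3 = 0.936929 − (-0.008835)·(0.936929 − 0.900000) / (-0.008835 − (-0.186357)) = 0.936929 − (-0.000326)/(0.177523) = 0.938767

0.9369, 0.9388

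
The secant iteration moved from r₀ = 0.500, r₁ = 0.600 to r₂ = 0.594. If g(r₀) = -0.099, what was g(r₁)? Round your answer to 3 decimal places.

The secant line through (0.500, -0.099) and (0.600, g(r₁)) crosses zero at r₂ = 0.594.
So (0.500, -0.099), (0.600, g(r₁)), (0.594, 0) are collinear:
g(r₁) = -0.099 · (0.600 − 0.594) / (0.500 − 0.594) = -0.099 · (0.00600)/(-0.09400) = 0.00632

0.006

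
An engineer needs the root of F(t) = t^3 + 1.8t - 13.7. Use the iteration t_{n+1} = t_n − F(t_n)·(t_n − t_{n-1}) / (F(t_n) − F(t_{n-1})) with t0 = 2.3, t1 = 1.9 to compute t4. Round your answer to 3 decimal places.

F(2.3) = 2.60700, F(1.9) = -3.42100
t2 = 1.90000 − (-3.42100)·(1.90000 − 2.30000) / (-3.42100 − 2.60700) = 1.90000 − (1.36840)/(-6.02800) = 2.12701
F(2.12701) = -0.24847
t3 = 2.12701 − (-0.24847)·(2.12701 − 1.90000) / (-0.24847 − (-3.42100)) = 2.12701 − (-0.05640)/(3.17253) = 2.14479
F(2.14479) = 0.02686
t4 = 2.14479 − 0.02686·(2.14479 − 2.12701) / (0.02686 − (-0.24847)) = 2.14479 − (0.00048)/(0.27532) = 2.14305

2.143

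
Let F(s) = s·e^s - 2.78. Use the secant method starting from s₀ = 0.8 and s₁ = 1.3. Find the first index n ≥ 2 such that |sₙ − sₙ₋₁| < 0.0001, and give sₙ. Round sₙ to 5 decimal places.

F(0.8) = -0.9995673, F(1.3) = 1.9900857
s₂ = 1.3000000 − 1.9900857·(0.5000000)/(2.9896529) = 0.9671711;  |Δ| = 0.3328289
F(0.9671711) = -0.2358635
s₃ = 0.9671711 − (-0.2358635)·(-0.3328289)/(-2.2259492) = 1.0024380;  |Δ| = 0.0352668
F(1.0024380) = -0.0484398
s₄ = 1.0024380 − (-0.0484398)·(0.0352668)/(0.1874238) = 1.0115527;  |Δ| = 0.0091147
F(1.0115527) = 0.0016358
s₅ = 1.0115527 − 0.0016358·(0.0091147)/(0.0500756) = 1.0112549;  |Δ| = 0.0002977
F(1.0112549) = -0.0000108
s₆ = 1.0112549 − (-0.0000108)·(-0.0002977)/(-0.0016466) = 1.0112569;  |Δ| = 0.0000020
|s₆ − s₅| = 0.0000020 < 0.0001

n = 6, sₙ = 1.01126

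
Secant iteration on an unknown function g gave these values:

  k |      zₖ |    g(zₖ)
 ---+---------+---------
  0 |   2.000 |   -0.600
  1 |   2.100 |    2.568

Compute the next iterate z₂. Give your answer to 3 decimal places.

z₂ = 2.100 − 2.568·(2.100 − 2.000) / (2.568 − (-0.600))
   = 2.100 − (0.25680)/(3.16800) = 2.01894

2.019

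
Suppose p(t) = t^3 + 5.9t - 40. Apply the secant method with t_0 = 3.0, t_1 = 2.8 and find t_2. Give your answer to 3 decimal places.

2.849

p(3.0) = 4.70000, p(2.8) = -1.52800
t_2 = 2.80000 − (-1.52800)·(2.80000 − 3.00000) / (-1.52800 − 4.70000) = 2.80000 − (0.30560)/(-6.22800) = 2.84907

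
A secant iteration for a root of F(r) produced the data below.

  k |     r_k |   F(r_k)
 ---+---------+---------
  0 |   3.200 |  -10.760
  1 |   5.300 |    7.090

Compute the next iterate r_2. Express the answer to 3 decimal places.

4.466

r_2 = 5.300 − 7.090·(5.300 − 3.200) / (7.090 − (-10.760))
   = 5.300 − (14.88900)/(17.85000) = 4.46588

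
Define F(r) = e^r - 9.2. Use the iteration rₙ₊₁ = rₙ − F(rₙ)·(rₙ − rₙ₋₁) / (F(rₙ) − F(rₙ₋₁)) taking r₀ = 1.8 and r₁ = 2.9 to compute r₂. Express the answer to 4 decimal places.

2.0858

F(1.8) = -3.150353, F(2.9) = 8.974145
r₂ = 2.900000 − 8.974145·(2.900000 − 1.800000) / (8.974145 − (-3.150353)) = 2.900000 − (9.871560)/(12.124498) = 2.085817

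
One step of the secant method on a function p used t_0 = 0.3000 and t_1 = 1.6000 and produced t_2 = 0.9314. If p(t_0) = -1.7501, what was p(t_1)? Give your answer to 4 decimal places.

The secant line through (0.3000, -1.7501) and (1.6000, p(t_1)) crosses zero at t_2 = 0.9314.
So (0.3000, -1.7501), (1.6000, p(t_1)), (0.9314, 0) are collinear:
p(t_1) = -1.7501 · (1.6000 − 0.9314) / (0.3000 − 0.9314) = -1.7501 · (0.668600)/(-0.631400) = 1.853210

1.8532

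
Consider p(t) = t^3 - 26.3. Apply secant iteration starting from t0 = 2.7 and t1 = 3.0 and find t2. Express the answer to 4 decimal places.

p(2.7) = -6.617000, p(3.0) = 0.700000
t2 = 3.000000 − 0.700000·(3.000000 − 2.700000) / (0.700000 − (-6.617000)) = 3.000000 − (0.210000)/(7.317000) = 2.971300

2.9713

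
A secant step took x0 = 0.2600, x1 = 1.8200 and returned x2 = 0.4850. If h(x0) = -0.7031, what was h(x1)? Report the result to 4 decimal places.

4.1717

The secant line through (0.2600, -0.7031) and (1.8200, h(x1)) crosses zero at x2 = 0.4850.
So (0.2600, -0.7031), (1.8200, h(x1)), (0.4850, 0) are collinear:
h(x1) = -0.7031 · (1.8200 − 0.4850) / (0.2600 − 0.4850) = -0.7031 · (1.335000)/(-0.225000) = 4.171727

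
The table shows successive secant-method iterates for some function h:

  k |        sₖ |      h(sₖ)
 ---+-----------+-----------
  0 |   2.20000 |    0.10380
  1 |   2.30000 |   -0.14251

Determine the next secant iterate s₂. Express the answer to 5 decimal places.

s₂ = 2.30000 − (-0.14251)·(2.30000 − 2.20000) / (-0.14251 − 0.10380)
   = 2.30000 − (-0.0142510)/(-0.2463100) = 2.2421420

2.24214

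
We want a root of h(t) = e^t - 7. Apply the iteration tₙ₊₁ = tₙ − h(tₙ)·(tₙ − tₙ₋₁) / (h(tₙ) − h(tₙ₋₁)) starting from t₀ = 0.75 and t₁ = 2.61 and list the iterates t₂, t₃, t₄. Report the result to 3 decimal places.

h(0.75) = -4.88300, h(2.61) = 6.59905
t₂ = 2.61000 − 6.59905·(2.61000 − 0.75000) / (6.59905 − (-4.88300)) = 2.61000 − (12.27423)/(11.48205) = 1.54101
h(1.54101) = -2.33071
t₃ = 1.54101 − (-2.33071)·(1.54101 − 2.61000) / (-2.33071 − 6.59905) = 1.54101 − (2.49151)/(-8.92976) = 1.82002
h(1.82002) = -0.82802
t₄ = 1.82002 − (-0.82802)·(1.82002 − 1.54101) / (-0.82802 − (-2.33071)) = 1.82002 − (-0.23103)/(1.50269) = 1.97376

1.541, 1.820, 1.974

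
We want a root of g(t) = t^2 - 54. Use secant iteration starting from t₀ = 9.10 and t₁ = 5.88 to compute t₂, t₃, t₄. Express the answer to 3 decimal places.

7.177, 7.368, 7.348

g(9.10) = 28.81000, g(5.88) = -19.42560
t₂ = 5.88000 − (-19.42560)·(5.88000 − 9.10000) / (-19.42560 − 28.81000) = 5.88000 − (62.55043)/(-48.23560) = 7.17677
g(7.17677) = -2.49399
t₃ = 7.17677 − (-2.49399)·(7.17677 − 5.88000) / (-2.49399 − (-19.42560)) = 7.17677 − (-3.23412)/(16.93161) = 7.36778
g(7.36778) = 0.28418
t₄ = 7.36778 − 0.28418·(7.36778 − 7.17677) / (0.28418 − (-2.49399)) = 7.36778 − (0.05428)/(2.77817) = 7.34824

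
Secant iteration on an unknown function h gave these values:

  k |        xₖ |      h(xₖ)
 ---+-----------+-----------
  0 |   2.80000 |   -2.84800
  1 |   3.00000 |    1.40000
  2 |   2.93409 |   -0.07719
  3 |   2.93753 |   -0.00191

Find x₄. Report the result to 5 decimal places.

2.93762

x₄ = 2.93753 − (-0.00191)·(2.93753 − 2.93409) / (-0.00191 − (-0.07719))
   = 2.93753 − (-0.0000066)/(0.0752800) = 2.9376173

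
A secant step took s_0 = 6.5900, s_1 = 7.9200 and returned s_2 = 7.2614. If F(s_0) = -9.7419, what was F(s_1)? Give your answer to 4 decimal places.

The secant line through (6.5900, -9.7419) and (7.9200, F(s_1)) crosses zero at s_2 = 7.2614.
So (6.5900, -9.7419), (7.9200, F(s_1)), (7.2614, 0) are collinear:
F(s_1) = -9.7419 · (7.9200 − 7.2614) / (6.5900 − 7.2614) = -9.7419 · (0.658600)/(-0.671400) = 9.556174

9.5562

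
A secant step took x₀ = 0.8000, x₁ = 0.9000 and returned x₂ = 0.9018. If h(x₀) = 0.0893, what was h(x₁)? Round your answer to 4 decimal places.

0.0016

The secant line through (0.8000, 0.0893) and (0.9000, h(x₁)) crosses zero at x₂ = 0.9018.
So (0.8000, 0.0893), (0.9000, h(x₁)), (0.9018, 0) are collinear:
h(x₁) = 0.0893 · (0.9000 − 0.9018) / (0.8000 − 0.9018) = 0.0893 · (-0.001800)/(-0.101800) = 0.001579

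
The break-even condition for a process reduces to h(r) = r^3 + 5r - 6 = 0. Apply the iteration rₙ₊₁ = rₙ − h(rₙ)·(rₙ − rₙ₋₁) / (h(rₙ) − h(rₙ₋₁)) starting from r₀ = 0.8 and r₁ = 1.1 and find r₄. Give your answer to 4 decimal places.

1.0000

h(0.8) = -1.488000, h(1.1) = 0.831000
r₂ = 1.100000 − 0.831000·(1.100000 − 0.800000) / (0.831000 − (-1.488000)) = 1.100000 − (0.249300)/(2.319000) = 0.992497
h(0.992497) = -0.059857
r₃ = 0.992497 − (-0.059857)·(0.992497 − 1.100000) / (-0.059857 − 0.831000) = 0.992497 − (0.006435)/(-0.890857) = 0.999720
h(0.999720) = -0.002240
r₄ = 0.999720 − (-0.002240)·(0.999720 − 0.992497) / (-0.002240 − (-0.059857)) = 0.999720 − (-0.000016)/(0.057618) = 1.000001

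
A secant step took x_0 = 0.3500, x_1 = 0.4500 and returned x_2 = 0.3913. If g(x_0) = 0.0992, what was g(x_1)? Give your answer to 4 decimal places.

-0.1410

The secant line through (0.3500, 0.0992) and (0.4500, g(x_1)) crosses zero at x_2 = 0.3913.
So (0.3500, 0.0992), (0.4500, g(x_1)), (0.3913, 0) are collinear:
g(x_1) = 0.0992 · (0.4500 − 0.3913) / (0.3500 − 0.3913) = 0.0992 · (0.058700)/(-0.041300) = -0.140994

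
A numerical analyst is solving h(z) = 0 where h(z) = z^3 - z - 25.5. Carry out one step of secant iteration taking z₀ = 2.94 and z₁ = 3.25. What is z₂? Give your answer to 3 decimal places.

h(2.94) = -3.02782, h(3.25) = 5.57812
z₂ = 3.25000 − 5.57812·(3.25000 − 2.94000) / (5.57812 − (-3.02782)) = 3.25000 − (1.72922)/(8.60594) = 3.04907

3.049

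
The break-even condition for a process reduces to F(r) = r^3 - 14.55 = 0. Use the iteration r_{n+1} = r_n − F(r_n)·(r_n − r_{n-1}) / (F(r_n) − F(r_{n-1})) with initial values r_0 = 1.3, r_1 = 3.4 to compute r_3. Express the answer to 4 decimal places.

F(1.3) = -12.353000, F(3.4) = 24.754000
r_2 = 3.400000 − 24.754000·(3.400000 − 1.300000) / (24.754000 − (-12.353000)) = 3.400000 − (51.983400)/(37.107000) = 1.999095
F(1.999095) = -6.560861
r_3 = 1.999095 − (-6.560861)·(1.999095 − 3.400000) / (-6.560861 − 24.754000) = 1.999095 − (9.191146)/(-31.314861) = 2.292602

2.2926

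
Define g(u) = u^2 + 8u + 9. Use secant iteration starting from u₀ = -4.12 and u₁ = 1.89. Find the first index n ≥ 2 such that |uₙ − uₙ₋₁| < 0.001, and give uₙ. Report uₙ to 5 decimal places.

g(-4.12) = -6.9856000, g(1.89) = 27.6921000
u₂ = 1.8900000 − 27.6921000·(6.0100000)/(34.6777000) = -2.9093241;  |Δ| = 4.7993241
g(-2.9093241) = -5.8104261
u₃ = -2.9093241 − (-5.8104261)·(-4.7993241)/(-33.5025261) = -2.0769654;  |Δ| = 0.8323587
g(-2.0769654) = -3.3019380
u₄ = -2.0769654 − (-3.3019380)·(0.8323587)/(2.5084880) = -0.9813267;  |Δ| = 1.0956388
g(-0.9813267) = 2.1123887
u₅ = -0.9813267 − 2.1123887·(1.0956388)/(5.4143268) = -1.4087879;  |Δ| = 0.4274613
g(-1.4087879) = -0.2856200
u₆ = -1.4087879 − (-0.2856200)·(-0.4274613)/(-2.3980087) = -1.3578742;  |Δ| = 0.0509137
g(-1.3578742) = -0.0191714
u₇ = -1.3578742 − (-0.0191714)·(0.0509137)/(0.2664486) = -1.3542109;  |Δ| = 0.0036633
g(-1.3542109) = 0.0001999
u₈ = -1.3542109 − 0.0001999·(0.0036633)/(0.0193714) = -1.3542487;  |Δ| = 0.0000378
|u₈ − u₇| = 0.0000378 < 0.001

n = 8, uₙ = -1.35425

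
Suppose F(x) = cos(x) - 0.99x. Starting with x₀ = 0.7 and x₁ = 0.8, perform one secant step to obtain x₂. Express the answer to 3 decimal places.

0.743

F(0.7) = 0.07184, F(0.8) = -0.09529
x₂ = 0.80000 − (-0.09529)·(0.80000 − 0.70000) / (-0.09529 − 0.07184) = 0.80000 − (-0.00953)/(-0.16714) = 0.74298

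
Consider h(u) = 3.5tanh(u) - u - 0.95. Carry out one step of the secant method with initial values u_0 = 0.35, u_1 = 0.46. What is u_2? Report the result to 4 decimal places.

h(0.35) = -0.122686, h(0.46) = 0.095295
u_2 = 0.460000 − 0.095295·(0.460000 − 0.350000) / (0.095295 − (-0.122686)) = 0.460000 − (0.010482)/(0.217980) = 0.411911

0.4119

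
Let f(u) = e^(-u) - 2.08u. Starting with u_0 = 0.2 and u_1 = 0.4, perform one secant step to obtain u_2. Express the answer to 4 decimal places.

0.3427

f(0.2) = 0.402731, f(0.4) = -0.161680
u_2 = 0.400000 − (-0.161680)·(0.400000 − 0.200000) / (-0.161680 − 0.402731) = 0.400000 − (-0.032336)/(-0.564411) = 0.342708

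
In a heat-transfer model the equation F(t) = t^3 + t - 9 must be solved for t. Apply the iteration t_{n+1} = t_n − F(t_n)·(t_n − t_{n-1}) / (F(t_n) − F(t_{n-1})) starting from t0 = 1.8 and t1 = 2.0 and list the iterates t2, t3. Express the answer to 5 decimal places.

F(1.8) = -1.3680000, F(2.0) = 1.0000000
t2 = 2.0000000 − 1.0000000·(2.0000000 − 1.8000000) / (1.0000000 − (-1.3680000)) = 2.0000000 − (0.2000000)/(2.3680000) = 1.9155405
F(1.9155405) = -0.0557751
t3 = 1.9155405 − (-0.0557751)·(1.9155405 − 2.0000000) / (-0.0557751 − 1.0000000) = 1.9155405 − (0.0047107)/(-1.0557751) = 1.9200024

1.91554, 1.92000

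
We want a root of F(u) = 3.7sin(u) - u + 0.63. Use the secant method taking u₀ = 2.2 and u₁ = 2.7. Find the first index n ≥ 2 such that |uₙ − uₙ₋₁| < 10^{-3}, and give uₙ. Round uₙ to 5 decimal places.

F(2.2) = 1.4214367, F(2.7) = -0.4886944
u₂ = 2.7000000 − (-0.4886944)·(0.5000000)/(-1.9101311) = 2.5720783;  |Δ| = 0.1279217
F(2.5720783) = 0.0530472
u₃ = 2.5720783 − 0.0530472·(-0.1279217)/(0.5417417) = 2.5846044;  |Δ| = 0.0125261
F(2.5846044) = 0.0013344
u₄ = 2.5846044 − 0.0013344·(0.0125261)/(-0.0517128) = 2.5849276;  |Δ| = 0.0003232
|u₄ − u₃| = 0.0003232 < 10^{-3}

n = 4, uₙ = 2.58493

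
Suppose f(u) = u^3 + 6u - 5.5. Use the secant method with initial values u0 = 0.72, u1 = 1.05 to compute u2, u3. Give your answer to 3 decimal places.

0.816, 0.823

f(0.72) = -0.80675, f(1.05) = 1.95763
u2 = 1.05000 − 1.95763·(1.05000 − 0.72000) / (1.95763 − (-0.80675)) = 1.05000 − (0.64602)/(2.76438) = 0.81631
f(0.81631) = -0.05821
u3 = 0.81631 − (-0.05821)·(0.81631 − 1.05000) / (-0.05821 − 1.95763) = 0.81631 − (0.01360)/(-2.01583) = 0.82305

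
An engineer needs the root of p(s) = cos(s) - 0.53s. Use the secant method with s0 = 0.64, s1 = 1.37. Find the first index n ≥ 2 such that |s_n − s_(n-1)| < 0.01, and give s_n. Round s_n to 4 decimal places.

n = 4, s_n = 1.0075

p(0.64) = 0.462896, p(1.37) = -0.526650
s2 = 1.370000 − (-0.526650)·(0.730000)/(-0.989546) = 0.981484;  |Δ| = 0.388516
p(0.981484) = 0.035603
s3 = 0.981484 − 0.035603·(-0.388516)/(0.562254) = 1.006086;  |Δ| = 0.024602
p(1.006086) = 0.001946
s4 = 1.006086 − 0.001946·(0.024602)/(-0.033657) = 1.007508;  |Δ| = 0.001423
|s4 − s3| = 0.001423 < 0.01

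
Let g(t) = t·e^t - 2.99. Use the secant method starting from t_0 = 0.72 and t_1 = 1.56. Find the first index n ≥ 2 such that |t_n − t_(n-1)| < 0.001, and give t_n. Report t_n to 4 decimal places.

n = 6, t_n = 1.0482

g(0.72) = -1.510808, g(1.56) = 4.433761
t_2 = 1.560000 − 4.433761·(0.840000)/(5.944569) = 0.933485;  |Δ| = 0.626515
g(0.933485) = -0.615812
t_3 = 0.933485 − (-0.615812)·(-0.626515)/(-5.049573) = 1.009891;  |Δ| = 0.076406
g(1.009891) = -0.217545
t_4 = 1.009891 − (-0.217545)·(0.076406)/(0.398267) = 1.051626;  |Δ| = 0.041735
g(1.051626) = 0.020069
t_5 = 1.051626 − 0.020069·(0.041735)/(0.237614) = 1.048101;  |Δ| = 0.003525
g(1.048101) = -0.000577
t_6 = 1.048101 − (-0.000577)·(-0.003525)/(-0.020646) = 1.048199;  |Δ| = 0.000098
|t_6 − t_5| = 0.000098 < 0.001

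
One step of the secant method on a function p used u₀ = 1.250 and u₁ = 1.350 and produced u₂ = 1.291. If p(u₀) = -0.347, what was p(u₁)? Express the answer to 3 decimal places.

The secant line through (1.250, -0.347) and (1.350, p(u₁)) crosses zero at u₂ = 1.291.
So (1.250, -0.347), (1.350, p(u₁)), (1.291, 0) are collinear:
p(u₁) = -0.347 · (1.350 − 1.291) / (1.250 − 1.291) = -0.347 · (0.05900)/(-0.04100) = 0.49934

0.499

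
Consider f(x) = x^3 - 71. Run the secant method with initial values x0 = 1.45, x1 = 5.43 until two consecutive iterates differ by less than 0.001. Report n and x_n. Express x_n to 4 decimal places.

f(1.45) = -67.951375, f(5.43) = 89.103007
x2 = 5.430000 − 89.103007·(3.980000)/(157.054382) = 3.171993;  |Δ| = 2.258007
f(3.171993) = -39.084881
x3 = 3.171993 − (-39.084881)·(-2.258007)/(-128.187888) = 3.860466;  |Δ| = 0.688473
f(3.860466) = -13.466714
x4 = 3.860466 − (-13.466714)·(0.688473)/(25.618167) = 4.222376;  |Δ| = 0.361910
f(4.222376) = 4.278463
x5 = 4.222376 − 4.278463·(0.361910)/(17.745177) = 4.135118;  |Δ| = 0.087259
f(4.135118) = -0.292812
x6 = 4.135118 − (-0.292812)·(-0.087259)/(-4.571275) = 4.140707;  |Δ| = 0.005589
f(4.140707) = -0.005705
x7 = 4.140707 − (-0.005705)·(0.005589)/(0.287107) = 4.140818;  |Δ| = 0.000111
|x7 − x6| = 0.000111 < 0.001

n = 7, x_n = 4.1408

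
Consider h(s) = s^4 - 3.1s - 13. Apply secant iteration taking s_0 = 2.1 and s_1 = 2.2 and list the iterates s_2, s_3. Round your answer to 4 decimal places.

2.1017, 2.1018

h(2.1) = -0.061900, h(2.2) = 3.605600
s_2 = 2.200000 − 3.605600·(2.200000 − 2.100000) / (3.605600 − (-0.061900)) = 2.200000 − (0.360560)/(3.667500) = 2.101688
h(2.101688) = -0.004534
s_3 = 2.101688 − (-0.004534)·(2.101688 − 2.200000) / (-0.004534 − 3.605600) = 2.101688 − (0.000446)/(-3.610134) = 2.101811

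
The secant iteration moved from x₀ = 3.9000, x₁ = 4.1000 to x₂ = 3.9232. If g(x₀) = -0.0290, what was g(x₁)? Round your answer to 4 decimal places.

The secant line through (3.9000, -0.0290) and (4.1000, g(x₁)) crosses zero at x₂ = 3.9232.
So (3.9000, -0.0290), (4.1000, g(x₁)), (3.9232, 0) are collinear:
g(x₁) = -0.0290 · (4.1000 − 3.9232) / (3.9000 − 3.9232) = -0.0290 · (0.176800)/(-0.023200) = 0.221000

0.2210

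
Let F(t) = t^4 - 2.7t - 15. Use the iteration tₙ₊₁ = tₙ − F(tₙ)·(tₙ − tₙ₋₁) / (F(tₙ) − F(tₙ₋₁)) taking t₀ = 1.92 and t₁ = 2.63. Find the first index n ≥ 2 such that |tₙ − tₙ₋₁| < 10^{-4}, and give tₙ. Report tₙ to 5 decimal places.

F(1.92) = -6.5944550, F(2.63) = 25.7425056
t₂ = 2.6300000 − 25.7425056·(0.7100000)/(32.3369606) = 2.0647898;  |Δ| = 0.5652102
F(2.0647898) = -2.3987192
t₃ = 2.0647898 − (-2.3987192)·(-0.5652102)/(-28.1412248) = 2.1129676;  |Δ| = 0.0481777
F(2.1129676) = -0.7720741
t₄ = 2.1129676 − (-0.7720741)·(0.0481777)/(1.6266452) = 2.1358347;  |Δ| = 0.0228672
F(2.1358347) = 0.0431746
t₅ = 2.1358347 − 0.0431746·(0.0228672)/(0.8152487) = 2.1346237;  |Δ| = 0.0012110
F(2.1346237) = -0.0007124
t₆ = 2.1346237 − (-0.0007124)·(-0.0012110)/(-0.0438871) = 2.1346434;  |Δ| = 0.0000197
|t₆ − t₅| = 0.0000197 < 10^{-4}

n = 6, tₙ = 2.13464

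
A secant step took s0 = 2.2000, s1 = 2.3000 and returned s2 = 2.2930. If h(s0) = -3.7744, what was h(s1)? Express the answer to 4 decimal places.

The secant line through (2.2000, -3.7744) and (2.3000, h(s1)) crosses zero at s2 = 2.2930.
So (2.2000, -3.7744), (2.3000, h(s1)), (2.2930, 0) are collinear:
h(s1) = -3.7744 · (2.3000 − 2.2930) / (2.2000 − 2.2930) = -3.7744 · (0.007000)/(-0.093000) = 0.284095

0.2841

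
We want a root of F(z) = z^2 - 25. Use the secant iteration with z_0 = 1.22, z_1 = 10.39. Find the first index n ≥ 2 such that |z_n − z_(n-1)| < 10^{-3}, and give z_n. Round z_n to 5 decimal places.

F(1.22) = -23.5116000, F(10.39) = 82.9521000
z_2 = 10.3900000 − 82.9521000·(9.1700000)/(106.4637000) = 3.2451163;  |Δ| = 7.1448837
F(3.2451163) = -14.4692203
z_3 = 3.2451163 − (-14.4692203)·(-7.1448837)/(-97.4213203) = 4.3062895;  |Δ| = 1.0611732
F(4.3062895) = -6.4558707
z_4 = 4.3062895 − (-6.4558707)·(1.0611732)/(8.0133496) = 5.1612125;  |Δ| = 0.8549230
F(5.1612125) = 1.6381148
z_5 = 5.1612125 − 1.6381148·(0.8549230)/(8.0939855) = 4.9881875;  |Δ| = 0.1730250
F(4.9881875) = -0.1179854
z_6 = 4.9881875 − (-0.1179854)·(-0.1730250)/(-1.7561002) = 4.9998124;  |Δ| = 0.0116249
F(4.9998124) = -0.0018763
z_7 = 4.9998124 − (-0.0018763)·(0.0116249)/(0.1161092) = 5.0000002;  |Δ| = 0.0001879
|z_7 − z_6| = 0.0001879 < 10^{-3}

n = 7, z_n = 5.00000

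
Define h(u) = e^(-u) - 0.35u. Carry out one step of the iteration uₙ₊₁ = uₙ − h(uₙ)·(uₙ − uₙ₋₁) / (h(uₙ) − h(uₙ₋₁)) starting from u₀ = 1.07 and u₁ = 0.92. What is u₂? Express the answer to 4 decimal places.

h(1.07) = -0.031491, h(0.92) = 0.076519
u₂ = 0.920000 − 0.076519·(0.920000 − 1.070000) / (0.076519 − (-0.031491)) = 0.920000 − (-0.011478)/(0.108011) = 1.026266

1.0263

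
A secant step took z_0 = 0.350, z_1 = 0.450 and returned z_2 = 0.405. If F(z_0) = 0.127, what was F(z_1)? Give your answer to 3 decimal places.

The secant line through (0.350, 0.127) and (0.450, F(z_1)) crosses zero at z_2 = 0.405.
So (0.350, 0.127), (0.450, F(z_1)), (0.405, 0) are collinear:
F(z_1) = 0.127 · (0.450 − 0.405) / (0.350 − 0.405) = 0.127 · (0.04500)/(-0.05500) = -0.10391

-0.104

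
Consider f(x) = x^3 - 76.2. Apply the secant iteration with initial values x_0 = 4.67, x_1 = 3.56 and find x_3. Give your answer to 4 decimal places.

f(4.67) = 25.647563, f(3.56) = -31.081984
x_2 = 3.560000 − (-31.081984)·(3.560000 − 4.670000) / (-31.081984 − 25.647563) = 3.560000 − (34.501002)/(-56.729547) = 4.168166
f(4.168166) = -3.783900
x_3 = 4.168166 − (-3.783900)·(4.168166 − 3.560000) / (-3.783900 − (-31.081984)) = 4.168166 − (-2.301241)/(27.298084) = 4.252467

4.2525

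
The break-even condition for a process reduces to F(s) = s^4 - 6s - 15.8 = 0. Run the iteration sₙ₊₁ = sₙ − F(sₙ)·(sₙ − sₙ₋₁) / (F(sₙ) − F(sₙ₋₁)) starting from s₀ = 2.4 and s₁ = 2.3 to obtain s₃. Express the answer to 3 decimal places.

F(2.4) = 2.97760, F(2.3) = -1.61590
s₂ = 2.30000 − (-1.61590)·(2.30000 − 2.40000) / (-1.61590 − 2.97760) = 2.30000 − (0.16159)/(-4.59350) = 2.33518
F(2.33518) = -0.07525
s₃ = 2.33518 − (-0.07525)·(2.33518 − 2.30000) / (-0.07525 − (-1.61590)) = 2.33518 − (-0.00265)/(1.54065) = 2.33690

2.337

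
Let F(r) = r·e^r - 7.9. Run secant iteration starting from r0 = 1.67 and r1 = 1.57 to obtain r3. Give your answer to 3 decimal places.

1.598

F(1.67) = 0.97132, F(1.57) = -0.35356
r2 = 1.57000 − (-0.35356)·(1.57000 − 1.67000) / (-0.35356 − 0.97132) = 1.57000 − (0.03536)/(-1.32488) = 1.59669
F(1.59669) = -0.01772
r3 = 1.59669 − (-0.01772)·(1.59669 − 1.57000) / (-0.01772 − (-0.35356)) = 1.59669 − (-0.00047)/(0.33584) = 1.59809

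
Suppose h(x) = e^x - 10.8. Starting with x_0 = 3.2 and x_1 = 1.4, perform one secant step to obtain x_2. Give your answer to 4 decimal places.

1.9929

h(3.2) = 13.732530, h(1.4) = -6.744800
x_2 = 1.400000 − (-6.744800)·(1.400000 − 3.200000) / (-6.744800 − 13.732530) = 1.400000 − (12.140640)/(-20.477330) = 1.992882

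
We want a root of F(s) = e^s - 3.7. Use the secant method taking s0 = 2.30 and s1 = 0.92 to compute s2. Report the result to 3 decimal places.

F(2.30) = 6.27418, F(0.92) = -1.19071
s2 = 0.92000 − (-1.19071)·(0.92000 − 2.30000) / (-1.19071 − 6.27418) = 0.92000 − (1.64318)/(-7.46489) = 1.14012

1.140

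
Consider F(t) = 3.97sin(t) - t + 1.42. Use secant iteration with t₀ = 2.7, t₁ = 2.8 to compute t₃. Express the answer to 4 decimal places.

2.7894

F(2.7) = 0.416698, F(2.8) = -0.050097
t₂ = 2.800000 − (-0.050097)·(2.800000 − 2.700000) / (-0.050097 − 0.416698) = 2.800000 − (-0.005010)/(-0.466795) = 2.789268
F(2.789268) = 0.000703
t₃ = 2.789268 − 0.000703·(2.789268 − 2.800000) / (0.000703 − (-0.050097)) = 2.789268 − (-0.000008)/(0.050800) = 2.789416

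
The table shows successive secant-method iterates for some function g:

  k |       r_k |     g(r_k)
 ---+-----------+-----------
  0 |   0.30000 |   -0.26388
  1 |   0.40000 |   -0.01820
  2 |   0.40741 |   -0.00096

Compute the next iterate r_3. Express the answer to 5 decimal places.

r_3 = 0.40741 − (-0.00096)·(0.40741 − 0.40000) / (-0.00096 − (-0.01820))
   = 0.40741 − (-0.0000071)/(0.0172400) = 0.4078226

0.40782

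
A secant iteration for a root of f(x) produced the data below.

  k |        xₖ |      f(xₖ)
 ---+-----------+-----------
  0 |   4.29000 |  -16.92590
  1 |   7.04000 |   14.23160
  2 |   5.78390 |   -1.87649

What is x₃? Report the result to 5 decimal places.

5.93023

x₃ = 5.78390 − (-1.87649)·(5.78390 − 7.04000) / (-1.87649 − 14.23160)
   = 5.78390 − (2.3570591)/(-16.1080900) = 5.9302277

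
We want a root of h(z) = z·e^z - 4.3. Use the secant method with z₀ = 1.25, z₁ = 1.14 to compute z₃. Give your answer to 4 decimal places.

h(1.25) = 0.062929, h(1.14) = -0.735484
z₂ = 1.140000 − (-0.735484)·(1.140000 − 1.250000) / (-0.735484 − 0.062929) = 1.140000 − (0.080903)/(-0.798413) = 1.241330
h(1.241330) = -0.004734
z₃ = 1.241330 − (-0.004734)·(1.241330 − 1.140000) / (-0.004734 − (-0.735484)) = 1.241330 − (-0.000480)/(0.730750) = 1.241986

1.2420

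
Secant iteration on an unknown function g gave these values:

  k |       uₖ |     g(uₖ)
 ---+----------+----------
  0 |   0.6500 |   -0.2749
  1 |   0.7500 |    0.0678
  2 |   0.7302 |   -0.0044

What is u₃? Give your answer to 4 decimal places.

u₃ = 0.7302 − (-0.0044)·(0.7302 − 0.7500) / (-0.0044 − 0.0678)
   = 0.7302 − (0.000087)/(-0.072200) = 0.731407

0.7314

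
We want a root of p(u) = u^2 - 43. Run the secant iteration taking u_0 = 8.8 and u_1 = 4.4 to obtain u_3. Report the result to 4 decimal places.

6.6321

p(8.8) = 34.440000, p(4.4) = -23.640000
u_2 = 4.400000 − (-23.640000)·(4.400000 − 8.800000) / (-23.640000 − 34.440000) = 4.400000 − (104.016000)/(-58.080000) = 6.190909
p(6.190909) = -4.672645
u_3 = 6.190909 − (-4.672645)·(6.190909 − 4.400000) / (-4.672645 − (-23.640000)) = 6.190909 − (-8.368282)/(18.967355) = 6.632103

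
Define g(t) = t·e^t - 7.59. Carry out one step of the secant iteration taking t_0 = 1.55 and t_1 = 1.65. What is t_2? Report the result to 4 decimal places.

1.5723

g(1.55) = -0.287221, g(1.65) = 1.001517
t_2 = 1.650000 − 1.001517·(1.650000 − 1.550000) / (1.001517 − (-0.287221)) = 1.650000 − (0.100152)/(1.288738) = 1.572287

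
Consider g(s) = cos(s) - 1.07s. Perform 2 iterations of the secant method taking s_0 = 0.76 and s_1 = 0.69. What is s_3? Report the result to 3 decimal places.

0.709

g(0.76) = -0.08836, g(0.69) = 0.03295
s_2 = 0.69000 − 0.03295·(0.69000 − 0.76000) / (0.03295 − (-0.08836)) = 0.69000 − (-0.00231)/(0.12131) = 0.70901
g(0.70901) = 0.00036
s_3 = 0.70901 − 0.00036·(0.70901 − 0.69000) / (0.00036 − 0.03295) = 0.70901 − (0.00001)/(-0.03258) = 0.70922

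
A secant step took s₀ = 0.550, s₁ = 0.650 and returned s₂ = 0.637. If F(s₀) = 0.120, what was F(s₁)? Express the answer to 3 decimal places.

-0.018

The secant line through (0.550, 0.120) and (0.650, F(s₁)) crosses zero at s₂ = 0.637.
So (0.550, 0.120), (0.650, F(s₁)), (0.637, 0) are collinear:
F(s₁) = 0.120 · (0.650 − 0.637) / (0.550 − 0.637) = 0.120 · (0.01300)/(-0.08700) = -0.01793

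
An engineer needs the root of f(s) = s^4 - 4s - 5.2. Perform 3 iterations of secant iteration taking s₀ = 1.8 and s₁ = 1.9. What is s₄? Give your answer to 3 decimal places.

1.890

f(1.8) = -1.90240, f(1.9) = 0.23210
s₂ = 1.90000 − 0.23210·(1.90000 − 1.80000) / (0.23210 − (-1.90240)) = 1.90000 − (0.02321)/(2.13450) = 1.88913
f(1.88913) = -0.02019
s₃ = 1.88913 − (-0.02019)·(1.88913 − 1.90000) / (-0.02019 − 0.23210) = 1.88913 − (0.00022)/(-0.25229) = 1.89000
f(1.89000) = -0.00019
s₄ = 1.89000 − (-0.00019)·(1.89000 − 1.88913) / (-0.00019 − (-0.02019)) = 1.89000 − (0.00000)/(0.02000) = 1.89000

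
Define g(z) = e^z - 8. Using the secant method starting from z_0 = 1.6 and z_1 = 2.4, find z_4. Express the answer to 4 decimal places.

g(1.6) = -3.046968, g(2.4) = 3.023176
z_2 = 2.400000 − 3.023176·(2.400000 − 1.600000) / (3.023176 − (-3.046968)) = 2.400000 − (2.418541)/(6.070144) = 2.001568
g(2.001568) = -0.599351
z_3 = 2.001568 − (-0.599351)·(2.001568 − 2.400000) / (-0.599351 − 3.023176) = 2.001568 − (0.238801)/(-3.622527) = 2.067489
g(2.067489) = -0.095053
z_4 = 2.067489 − (-0.095053)·(2.067489 − 2.001568) / (-0.095053 − (-0.599351)) = 2.067489 − (-0.006266)/(0.504298) = 2.079914

2.0799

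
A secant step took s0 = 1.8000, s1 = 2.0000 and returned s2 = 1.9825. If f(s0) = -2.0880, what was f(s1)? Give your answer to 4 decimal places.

The secant line through (1.8000, -2.0880) and (2.0000, f(s1)) crosses zero at s2 = 1.9825.
So (1.8000, -2.0880), (2.0000, f(s1)), (1.9825, 0) are collinear:
f(s1) = -2.0880 · (2.0000 − 1.9825) / (1.8000 − 1.9825) = -2.0880 · (0.017500)/(-0.182500) = 0.200219

0.2002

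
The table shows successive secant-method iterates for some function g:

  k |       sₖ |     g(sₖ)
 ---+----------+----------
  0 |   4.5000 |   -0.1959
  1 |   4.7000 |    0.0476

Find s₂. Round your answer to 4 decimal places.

s₂ = 4.7000 − 0.0476·(4.7000 − 4.5000) / (0.0476 − (-0.1959))
   = 4.7000 − (0.009520)/(0.243500) = 4.660903

4.6609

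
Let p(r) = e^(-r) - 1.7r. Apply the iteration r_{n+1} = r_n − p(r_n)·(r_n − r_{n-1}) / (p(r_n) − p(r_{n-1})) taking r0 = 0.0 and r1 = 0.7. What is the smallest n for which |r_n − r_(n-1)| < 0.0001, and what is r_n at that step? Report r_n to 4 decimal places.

n = 5, r_n = 0.3959

p(0.0) = 1.000000, p(0.7) = -0.693415
r2 = 0.700000 − (-0.693415)·(0.700000)/(-1.693415) = 0.413366;  |Δ| = 0.286634
p(0.413366) = -0.041302
r3 = 0.413366 − (-0.041302)·(-0.286634)/(0.652113) = 0.395212;  |Δ| = 0.018154
p(0.395212) = 0.001677
r4 = 0.395212 − 0.001677·(-0.018154)/(0.042979) = 0.395920;  |Δ| = 0.000708
p(0.395920) = -0.000004
r5 = 0.395920 − (-0.000004)·(0.000708)/(-0.001681) = 0.395919;  |Δ| = 0.000002
|r5 − r4| = 0.000002 < 0.0001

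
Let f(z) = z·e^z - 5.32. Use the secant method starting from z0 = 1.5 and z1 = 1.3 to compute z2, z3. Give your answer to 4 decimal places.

1.3563, 1.3626

f(1.5) = 1.402534, f(1.3) = -0.549914
z2 = 1.300000 − (-0.549914)·(1.300000 − 1.500000) / (-0.549914 − 1.402534) = 1.300000 − (0.109983)/(-1.952448) = 1.356331
f(1.356331) = -0.054828
z3 = 1.356331 − (-0.054828)·(1.356331 − 1.300000) / (-0.054828 − (-0.549914)) = 1.356331 − (-0.003088)/(0.495086) = 1.362569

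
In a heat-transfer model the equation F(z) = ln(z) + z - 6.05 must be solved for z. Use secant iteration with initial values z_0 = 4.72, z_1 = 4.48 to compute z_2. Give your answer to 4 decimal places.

4.5378

F(4.72) = 0.221809, F(4.48) = -0.070377
z_2 = 4.480000 − (-0.070377)·(4.480000 − 4.720000) / (-0.070377 − 0.221809) = 4.480000 − (0.016890)/(-0.292186) = 4.537807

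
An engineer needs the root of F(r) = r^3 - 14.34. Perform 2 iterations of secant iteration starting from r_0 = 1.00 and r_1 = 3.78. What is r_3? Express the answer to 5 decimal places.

2.09916

F(1.00) = -13.3400000, F(3.78) = 39.6701520
r_2 = 3.7800000 − 39.6701520·(3.7800000 − 1.0000000) / (39.6701520 − (-13.3400000)) = 3.7800000 − (110.2830226)/(53.0101520) = 1.6995868
F(1.6995868) = -9.4305820
r_3 = 1.6995868 − (-9.4305820)·(1.6995868 − 3.7800000) / (-9.4305820 − 39.6701520) = 1.6995868 − (19.6195077)/(-49.1007340) = 2.0991634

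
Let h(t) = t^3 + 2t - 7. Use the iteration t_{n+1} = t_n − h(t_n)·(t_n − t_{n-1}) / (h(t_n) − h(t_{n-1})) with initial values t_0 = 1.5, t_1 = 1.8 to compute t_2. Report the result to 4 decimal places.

1.5613

h(1.5) = -0.625000, h(1.8) = 2.432000
t_2 = 1.800000 − 2.432000·(1.800000 − 1.500000) / (2.432000 − (-0.625000)) = 1.800000 − (0.729600)/(3.057000) = 1.561335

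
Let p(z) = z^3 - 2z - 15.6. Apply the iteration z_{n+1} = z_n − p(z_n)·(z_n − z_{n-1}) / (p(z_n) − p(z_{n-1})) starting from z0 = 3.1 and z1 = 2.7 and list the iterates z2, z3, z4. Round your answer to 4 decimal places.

2.7566, 2.7648, 2.7646

p(3.1) = 7.991000, p(2.7) = -1.317000
z2 = 2.700000 − (-1.317000)·(2.700000 − 3.100000) / (-1.317000 − 7.991000) = 2.700000 − (0.526800)/(-9.308000) = 2.756596
p(2.756596) = -0.166301
z3 = 2.756596 − (-0.166301)·(2.756596 − 2.700000) / (-0.166301 − (-1.317000)) = 2.756596 − (-0.009412)/(1.150699) = 2.764776
p(2.764776) = 0.004356
z4 = 2.764776 − 0.004356·(2.764776 − 2.756596) / (0.004356 − (-0.166301)) = 2.764776 − (0.000036)/(0.170657) = 2.764567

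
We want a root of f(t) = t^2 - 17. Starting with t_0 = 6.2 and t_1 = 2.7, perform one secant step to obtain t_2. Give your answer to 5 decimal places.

f(6.2) = 21.4400000, f(2.7) = -9.7100000
t_2 = 2.7000000 − (-9.7100000)·(2.7000000 − 6.2000000) / (-9.7100000 − 21.4400000) = 2.7000000 − (33.9850000)/(-31.1500000) = 3.7910112

3.79101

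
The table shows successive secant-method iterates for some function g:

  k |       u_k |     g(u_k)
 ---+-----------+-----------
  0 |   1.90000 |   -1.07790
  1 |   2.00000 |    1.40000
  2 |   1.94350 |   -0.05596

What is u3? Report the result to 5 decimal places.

u3 = 1.94350 − (-0.05596)·(1.94350 − 2.00000) / (-0.05596 − 1.40000)
   = 1.94350 − (0.0031617)/(-1.4559600) = 1.9456716

1.94567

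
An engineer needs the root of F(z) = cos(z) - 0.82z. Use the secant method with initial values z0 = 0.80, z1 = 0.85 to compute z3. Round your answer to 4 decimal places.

0.8263

F(0.80) = 0.040707, F(0.85) = -0.037017
z2 = 0.850000 − (-0.037017)·(0.850000 − 0.800000) / (-0.037017 − 0.040707) = 0.850000 − (-0.001851)/(-0.077724) = 0.826187
F(0.826187) = 0.000211
z3 = 0.826187 − 0.000211·(0.826187 − 0.850000) / (0.000211 − (-0.037017)) = 0.826187 − (-0.000005)/(0.037228) = 0.826322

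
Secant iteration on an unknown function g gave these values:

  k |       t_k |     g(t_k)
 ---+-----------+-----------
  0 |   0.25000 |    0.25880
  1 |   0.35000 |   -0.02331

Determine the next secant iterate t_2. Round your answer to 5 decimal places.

t_2 = 0.35000 − (-0.02331)·(0.35000 − 0.25000) / (-0.02331 − 0.25880)
   = 0.35000 − (-0.0023310)/(-0.2821100) = 0.3417373

0.34174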